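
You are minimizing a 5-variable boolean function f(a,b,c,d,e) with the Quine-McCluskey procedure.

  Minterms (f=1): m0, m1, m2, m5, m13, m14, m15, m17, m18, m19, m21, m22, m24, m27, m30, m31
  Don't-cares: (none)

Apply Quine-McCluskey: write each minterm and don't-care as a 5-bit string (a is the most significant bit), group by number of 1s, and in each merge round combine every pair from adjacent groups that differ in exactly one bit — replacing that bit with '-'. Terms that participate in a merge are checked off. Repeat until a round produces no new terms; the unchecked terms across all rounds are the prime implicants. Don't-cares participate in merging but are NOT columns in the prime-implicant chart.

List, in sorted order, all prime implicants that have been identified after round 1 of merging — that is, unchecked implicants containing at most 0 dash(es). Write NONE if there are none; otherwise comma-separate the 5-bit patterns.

11000

size-2^0 implicants → 00000(✓)  00001(✓)  00010(✓)  00101(✓)  01101(✓)  01110(✓)  01111(✓)  10001(✓)  10010(✓)  10011(✓)  10101(✓)  10110(✓)  11000  11011(✓)  11110(✓)  11111(✓)
size-2^1 implicants → -0001(✓)  -0010  -0101(✓)  -1110(✓)  -1111(✓)  0-101  00-01(✓)  000-0  0000-  011-1  0111-(✓)  1-011  1-110  10-01(✓)  10-10  100-1  1001-  11-11  1111-(✓)
size-2^2 implicants → -0-01  -111-
Unchecked terms (primes): -0-01, -0010, -111-, 0-101, 000-0, 0000-, 011-1, 1-011, 1-110, 10-10, 100-1, 1001-, 11-11, 11000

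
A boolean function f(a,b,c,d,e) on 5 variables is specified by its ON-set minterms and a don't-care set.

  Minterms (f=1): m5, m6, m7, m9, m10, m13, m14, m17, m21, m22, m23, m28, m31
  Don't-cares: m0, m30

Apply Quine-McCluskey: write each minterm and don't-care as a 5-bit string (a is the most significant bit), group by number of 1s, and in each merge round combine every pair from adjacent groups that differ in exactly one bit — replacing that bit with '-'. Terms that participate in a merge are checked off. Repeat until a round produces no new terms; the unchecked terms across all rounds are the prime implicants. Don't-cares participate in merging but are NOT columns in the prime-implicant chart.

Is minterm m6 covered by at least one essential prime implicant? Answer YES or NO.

NO

size-2^0 implicants → 00000  00101(✓)  00110(✓)  00111(✓)  01001(✓)  01010(✓)  01101(✓)  01110(✓)  10001(✓)  10101(✓)  10110(✓)  10111(✓)  11100(✓)  11110(✓)  11111(✓)
size-2^1 implicants → -0101(✓)  -0110(✓)  -0111(✓)  -1110(✓)  0-101  0-110(✓)  001-1(✓)  0011-(✓)  01-01  01-10  1-110(✓)  1-111(✓)  10-01  101-1(✓)  1011-(✓)  111-0  1111-(✓)
size-2^2 implicants → --110  -01-1  -011-  1-11-
Unchecked terms (primes): --110, -01-1, -011-, 0-101, 00000, 01-01, 01-10, 1-11-, 10-01, 111-0
Minterm coverage:
  m5 ⊆ -01-1,0-101
  m6 ⊆ --110,-011-
  m7 ⊆ -01-1,-011-
  m9 ⊆ 01-01 [E]
  m10 ⊆ 01-10 [E]
  m13 ⊆ 0-101,01-01
  m14 ⊆ --110,01-10
  m17 ⊆ 10-01 [E]
  m21 ⊆ -01-1,10-01
  m22 ⊆ --110,-011-,1-11-
  m23 ⊆ -01-1,-011-,1-11-
  m28 ⊆ 111-0 [E]
  m31 ⊆ 1-11- [E]
E = {01-01, 01-10, 1-11-, 10-01, 111-0}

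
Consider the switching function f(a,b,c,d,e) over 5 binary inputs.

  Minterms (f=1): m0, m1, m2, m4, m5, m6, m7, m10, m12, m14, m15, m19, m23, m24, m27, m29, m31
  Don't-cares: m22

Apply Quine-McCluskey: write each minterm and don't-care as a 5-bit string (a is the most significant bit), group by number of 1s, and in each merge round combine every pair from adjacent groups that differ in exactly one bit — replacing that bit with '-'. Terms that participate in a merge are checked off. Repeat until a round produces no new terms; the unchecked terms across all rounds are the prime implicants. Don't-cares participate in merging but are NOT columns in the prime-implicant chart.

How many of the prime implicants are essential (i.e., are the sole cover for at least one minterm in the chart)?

size-2^0 implicants → 00000(✓)  00001(✓)  00010(✓)  00100(✓)  00101(✓)  00110(✓)  00111(✓)  01010(✓)  01100(✓)  01110(✓)  01111(✓)  10011(✓)  10110(✓)  10111(✓)  11000  11011(✓)  11101(✓)  11111(✓)
size-2^1 implicants → -0110(✓)  -0111(✓)  -1111(✓)  0-010(✓)  0-100(✓)  0-110(✓)  0-111(✓)  00-00(✓)  00-01(✓)  00-10(✓)  000-0(✓)  0000-(✓)  001-0(✓)  001-1(✓)  0010-(✓)  0011-(✓)  01-10(✓)  011-0(✓)  0111-(✓)  1-011(✓)  1-111(✓)  10-11(✓)  1011-(✓)  11-11(✓)  111-1
size-2^2 implicants → --111  -011-  0--10  0-1-0  0-11-  00--0  00-0-  001--  1--11
Unchecked terms (primes): --111, -011-, 0--10, 0-1-0, 0-11-, 00--0, 00-0-, 001--, 1--11, 11000, 111-1
Minterm coverage:
  m0 ⊆ 00--0,00-0-
  m1 ⊆ 00-0- [E]
  m2 ⊆ 0--10,00--0
  m4 ⊆ 0-1-0,00--0,00-0-,001--
  m5 ⊆ 00-0-,001--
  m6 ⊆ -011-,0--10,0-1-0,0-11-,00--0,001--
  m7 ⊆ --111,-011-,0-11-,001--
  m10 ⊆ 0--10 [E]
  m12 ⊆ 0-1-0 [E]
  m14 ⊆ 0--10,0-1-0,0-11-
  m15 ⊆ --111,0-11-
  m19 ⊆ 1--11 [E]
  m23 ⊆ --111,-011-,1--11
  m24 ⊆ 11000 [E]
  m27 ⊆ 1--11 [E]
  m29 ⊆ 111-1 [E]
  m31 ⊆ --111,1--11,111-1
E = {0--10, 0-1-0, 00-0-, 1--11, 11000, 111-1}

6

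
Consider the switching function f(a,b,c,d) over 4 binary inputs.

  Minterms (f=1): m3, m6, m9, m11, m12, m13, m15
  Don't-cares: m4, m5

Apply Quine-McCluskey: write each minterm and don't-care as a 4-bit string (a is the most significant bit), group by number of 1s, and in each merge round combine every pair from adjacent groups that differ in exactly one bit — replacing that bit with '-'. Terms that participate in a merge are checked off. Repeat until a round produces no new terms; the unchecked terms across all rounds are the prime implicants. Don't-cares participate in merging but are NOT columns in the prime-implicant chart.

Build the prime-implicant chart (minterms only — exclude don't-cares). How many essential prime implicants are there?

4

[col 0] 0011*, 0100*, 0101*, 0110*, 1001*, 1011*, 1100*, 1101*, 1111*
[col 1] -011, -100*, -101*, 01-0, 010-*, 1-01*, 1-11*, 10-1*, 11-1*, 110-*
[col 2] -10-, 1--1
Prime implicants: -011, -10-, 01-0, 1--1
PI chart (minterm → PIs covering it):
  3 | -011  (sole → essential)
  6 | 01-0  (sole → essential)
  9 | 1--1  (sole → essential)
  11 | -011,1--1
  12 | -10-  (sole → essential)
  13 | -10-,1--1
  15 | 1--1  (sole → essential)
Essential prime implicants: -011, -10-, 01-0, 1--1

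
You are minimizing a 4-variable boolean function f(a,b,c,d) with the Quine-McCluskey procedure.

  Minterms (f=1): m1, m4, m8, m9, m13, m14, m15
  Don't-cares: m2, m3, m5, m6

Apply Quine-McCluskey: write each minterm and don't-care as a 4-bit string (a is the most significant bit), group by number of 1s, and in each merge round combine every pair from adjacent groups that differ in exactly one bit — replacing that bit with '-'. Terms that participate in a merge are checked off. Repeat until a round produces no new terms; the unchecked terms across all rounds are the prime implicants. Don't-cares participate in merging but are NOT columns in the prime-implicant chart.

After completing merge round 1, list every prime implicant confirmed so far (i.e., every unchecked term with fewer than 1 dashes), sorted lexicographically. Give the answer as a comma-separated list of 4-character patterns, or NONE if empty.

NONE

size-2^0 implicants → 0001(✓)  0010(✓)  0011(✓)  0100(✓)  0101(✓)  0110(✓)  1000(✓)  1001(✓)  1101(✓)  1110(✓)  1111(✓)
size-2^1 implicants → -001(✓)  -101(✓)  -110  0-01(✓)  0-10  00-1  001-  01-0  010-  1-01(✓)  100-  11-1  111-
size-2^2 implicants → --01
Unchecked terms (primes): --01, -110, 0-10, 00-1, 001-, 01-0, 010-, 100-, 11-1, 111-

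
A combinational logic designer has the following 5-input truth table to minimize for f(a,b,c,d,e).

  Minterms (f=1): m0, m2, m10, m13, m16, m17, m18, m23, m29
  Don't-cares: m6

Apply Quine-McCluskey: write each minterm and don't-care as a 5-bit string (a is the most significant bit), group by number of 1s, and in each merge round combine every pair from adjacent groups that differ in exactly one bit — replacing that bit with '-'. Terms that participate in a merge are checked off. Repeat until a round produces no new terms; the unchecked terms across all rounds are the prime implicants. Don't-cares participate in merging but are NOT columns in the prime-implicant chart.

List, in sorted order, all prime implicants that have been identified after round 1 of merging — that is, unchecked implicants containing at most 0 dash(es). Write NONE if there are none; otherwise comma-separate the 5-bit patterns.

size-2^0 implicants → 00000(✓)  00010(✓)  00110(✓)  01010(✓)  01101(✓)  10000(✓)  10001(✓)  10010(✓)  10111  11101(✓)
size-2^1 implicants → -0000(✓)  -0010(✓)  -1101  0-010  00-10  000-0(✓)  100-0(✓)  1000-
size-2^2 implicants → -00-0
Unchecked terms (primes): -00-0, -1101, 0-010, 00-10, 1000-, 10111

10111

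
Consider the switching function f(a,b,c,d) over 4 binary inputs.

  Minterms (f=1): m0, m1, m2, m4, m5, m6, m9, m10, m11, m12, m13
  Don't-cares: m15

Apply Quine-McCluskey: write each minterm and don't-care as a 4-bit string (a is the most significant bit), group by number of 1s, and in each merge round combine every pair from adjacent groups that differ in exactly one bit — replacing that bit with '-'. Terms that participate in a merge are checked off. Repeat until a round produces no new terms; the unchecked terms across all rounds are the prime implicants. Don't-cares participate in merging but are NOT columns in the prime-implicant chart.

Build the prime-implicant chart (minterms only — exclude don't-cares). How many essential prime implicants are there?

2

size-2^0 implicants → 0000(✓)  0001(✓)  0010(✓)  0100(✓)  0101(✓)  0110(✓)  1001(✓)  1010(✓)  1011(✓)  1100(✓)  1101(✓)  1111(✓)
size-2^1 implicants → -001(✓)  -010  -100(✓)  -101(✓)  0-00(✓)  0-01(✓)  0-10(✓)  00-0(✓)  000-(✓)  01-0(✓)  010-(✓)  1-01(✓)  1-11(✓)  10-1(✓)  101-  11-1(✓)  110-(✓)
size-2^2 implicants → --01  -10-  0--0  0-0-  1--1
Unchecked terms (primes): --01, -010, -10-, 0--0, 0-0-, 1--1, 101-
Minterm coverage:
  m0 ⊆ 0--0,0-0-
  m1 ⊆ --01,0-0-
  m2 ⊆ -010,0--0
  m4 ⊆ -10-,0--0,0-0-
  m5 ⊆ --01,-10-,0-0-
  m6 ⊆ 0--0 [E]
  m9 ⊆ --01,1--1
  m10 ⊆ -010,101-
  m11 ⊆ 1--1,101-
  m12 ⊆ -10- [E]
  m13 ⊆ --01,-10-,1--1
E = {-10-, 0--0}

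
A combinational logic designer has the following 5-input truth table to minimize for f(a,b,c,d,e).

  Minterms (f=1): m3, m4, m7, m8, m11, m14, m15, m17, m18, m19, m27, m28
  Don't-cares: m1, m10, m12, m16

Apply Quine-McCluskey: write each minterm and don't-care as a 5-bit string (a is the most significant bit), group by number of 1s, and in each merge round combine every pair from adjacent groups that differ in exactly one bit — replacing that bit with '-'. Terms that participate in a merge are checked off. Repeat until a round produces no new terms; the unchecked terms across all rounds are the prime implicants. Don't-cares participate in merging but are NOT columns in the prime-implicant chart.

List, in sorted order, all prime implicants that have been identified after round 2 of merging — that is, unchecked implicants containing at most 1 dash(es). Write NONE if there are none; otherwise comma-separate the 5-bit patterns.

-1100, 0-100

size-2^0 implicants → 00001(✓)  00011(✓)  00100(✓)  00111(✓)  01000(✓)  01010(✓)  01011(✓)  01100(✓)  01110(✓)  01111(✓)  10000(✓)  10001(✓)  10010(✓)  10011(✓)  11011(✓)  11100(✓)
size-2^1 implicants → -0001(✓)  -0011(✓)  -1011(✓)  -1100  0-011(✓)  0-100  0-111(✓)  00-11(✓)  000-1(✓)  01-00(✓)  01-10(✓)  01-11(✓)  010-0(✓)  0101-(✓)  011-0(✓)  0111-(✓)  1-011(✓)  100-0(✓)  100-1(✓)  1000-(✓)  1001-(✓)
size-2^2 implicants → --011  -00-1  0--11  01--0  01-1-  100--
Unchecked terms (primes): --011, -00-1, -1100, 0--11, 0-100, 01--0, 01-1-, 100--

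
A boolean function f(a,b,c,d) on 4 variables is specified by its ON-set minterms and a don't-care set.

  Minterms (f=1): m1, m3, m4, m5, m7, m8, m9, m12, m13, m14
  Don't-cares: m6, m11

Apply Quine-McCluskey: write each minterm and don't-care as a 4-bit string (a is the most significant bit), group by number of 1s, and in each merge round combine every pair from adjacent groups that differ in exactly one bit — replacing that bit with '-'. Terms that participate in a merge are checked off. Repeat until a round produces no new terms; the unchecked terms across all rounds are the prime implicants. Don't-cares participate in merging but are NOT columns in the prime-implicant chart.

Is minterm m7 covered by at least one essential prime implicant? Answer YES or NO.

NO

Round 0: 0001✓ 0011✓ 0100✓ 0101✓ 0110✓ 0111✓ 1000✓ 1001✓ 1011✓ 1100✓ 1101✓ 1110✓
Round 1: -001✓ -011✓ -100✓ -101✓ -110✓ 0-01✓ 0-11✓ 00-1✓ 01-0✓ 01-1✓ 010-✓ 011-✓ 1-00✓ 1-01✓ 10-1✓ 100-✓ 11-0✓ 110-✓
Round 2: --01 -0-1 -1-0 -10- 0--1 01-- 1-0-
PIs = {--01, -0-1, -1-0, -10-, 0--1, 01--, 1-0-}
Coverage chart:
  m1: --01,-0-1,0--1
  m3: -0-1,0--1
  m4: -1-0,-10-,01--
  m5: --01,-10-,0--1,01--
  m7: 0--1,01--
  m8: 1-0- ←essential
  m9: --01,-0-1,1-0-
  m12: -1-0,-10-,1-0-
  m13: --01,-10-,1-0-
  m14: -1-0 ←essential
Essential: -1-0, 1-0-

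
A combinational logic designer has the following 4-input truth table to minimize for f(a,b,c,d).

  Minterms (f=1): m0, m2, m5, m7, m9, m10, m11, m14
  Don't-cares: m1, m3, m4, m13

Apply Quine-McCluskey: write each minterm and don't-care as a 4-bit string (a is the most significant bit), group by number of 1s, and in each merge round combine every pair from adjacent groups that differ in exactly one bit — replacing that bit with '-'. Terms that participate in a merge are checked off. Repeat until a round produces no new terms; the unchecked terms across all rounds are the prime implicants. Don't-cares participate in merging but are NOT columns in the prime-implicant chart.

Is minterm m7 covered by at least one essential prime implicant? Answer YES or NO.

YES

Round 0: 0000✓ 0001✓ 0010✓ 0011✓ 0100✓ 0101✓ 0111✓ 1001✓ 1010✓ 1011✓ 1101✓ 1110✓
Round 1: -001✓ -010✓ -011✓ -101✓ 0-00✓ 0-01✓ 0-11✓ 00-0✓ 00-1✓ 000-✓ 001-✓ 01-1✓ 010-✓ 1-01✓ 1-10 10-1✓ 101-✓
Round 2: --01 -0-1 -01- 0--1 0-0- 00--
PIs = {--01, -0-1, -01-, 0--1, 0-0-, 00--, 1-10}
Coverage chart:
  m0: 0-0-,00--
  m2: -01-,00--
  m5: --01,0--1,0-0-
  m7: 0--1 ←essential
  m9: --01,-0-1
  m10: -01-,1-10
  m11: -0-1,-01-
  m14: 1-10 ←essential
Essential: 0--1, 1-10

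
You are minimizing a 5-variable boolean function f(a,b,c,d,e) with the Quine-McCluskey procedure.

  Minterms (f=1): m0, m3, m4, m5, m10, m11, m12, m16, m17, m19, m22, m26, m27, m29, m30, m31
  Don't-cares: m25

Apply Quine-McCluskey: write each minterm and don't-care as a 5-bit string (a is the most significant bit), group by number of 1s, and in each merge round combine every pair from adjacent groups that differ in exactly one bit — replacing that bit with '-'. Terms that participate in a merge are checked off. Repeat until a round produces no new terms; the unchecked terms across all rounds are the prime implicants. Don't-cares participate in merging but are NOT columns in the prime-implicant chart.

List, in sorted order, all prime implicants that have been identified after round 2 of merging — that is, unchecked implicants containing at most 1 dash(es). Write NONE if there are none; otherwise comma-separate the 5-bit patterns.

-0000, 0-100, 00-00, 0010-, 1-110, 1000-

size-2^0 implicants → 00000(✓)  00011(✓)  00100(✓)  00101(✓)  01010(✓)  01011(✓)  01100(✓)  10000(✓)  10001(✓)  10011(✓)  10110(✓)  11001(✓)  11010(✓)  11011(✓)  11101(✓)  11110(✓)  11111(✓)
size-2^1 implicants → -0000  -0011(✓)  -1010(✓)  -1011(✓)  0-011(✓)  0-100  00-00  0010-  0101-(✓)  1-001(✓)  1-011(✓)  1-110  100-1(✓)  1000-  11-01(✓)  11-10(✓)  11-11(✓)  110-1(✓)  1101-(✓)  111-1(✓)  1111-(✓)
size-2^2 implicants → --011  -101-  1-0-1  11--1  11-1-
Unchecked terms (primes): --011, -0000, -101-, 0-100, 00-00, 0010-, 1-0-1, 1-110, 1000-, 11--1, 11-1-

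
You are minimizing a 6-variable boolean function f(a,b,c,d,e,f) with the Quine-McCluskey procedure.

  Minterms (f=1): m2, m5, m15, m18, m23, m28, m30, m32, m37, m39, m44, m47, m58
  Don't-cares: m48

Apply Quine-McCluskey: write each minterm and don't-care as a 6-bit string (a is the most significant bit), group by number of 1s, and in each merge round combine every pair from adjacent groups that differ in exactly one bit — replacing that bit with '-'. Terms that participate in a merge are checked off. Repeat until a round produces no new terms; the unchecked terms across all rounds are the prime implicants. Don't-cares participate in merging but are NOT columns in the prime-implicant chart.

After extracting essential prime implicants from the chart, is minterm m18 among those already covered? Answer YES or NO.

YES

Round 0: 000010✓ 000101✓ 001111✓ 010010✓ 010111 011100✓ 011110✓ 100000✓ 100101✓ 100111✓ 101100 101111✓ 110000✓ 111010
Round 1: -00101 -01111 0-0010 0111-0 1-0000 10-111 1001-1
PIs = {-00101, -01111, 0-0010, 010111, 0111-0, 1-0000, 10-111, 1001-1, 101100, 111010}
Coverage chart:
  m2: 0-0010 ←essential
  m5: -00101 ←essential
  m15: -01111 ←essential
  m18: 0-0010 ←essential
  m23: 010111 ←essential
  m28: 0111-0 ←essential
  m30: 0111-0 ←essential
  m32: 1-0000 ←essential
  m37: -00101,1001-1
  m39: 10-111,1001-1
  m44: 101100 ←essential
  m47: -01111,10-111
  m58: 111010 ←essential
Essential: -00101, -01111, 0-0010, 010111, 0111-0, 1-0000, 101100, 111010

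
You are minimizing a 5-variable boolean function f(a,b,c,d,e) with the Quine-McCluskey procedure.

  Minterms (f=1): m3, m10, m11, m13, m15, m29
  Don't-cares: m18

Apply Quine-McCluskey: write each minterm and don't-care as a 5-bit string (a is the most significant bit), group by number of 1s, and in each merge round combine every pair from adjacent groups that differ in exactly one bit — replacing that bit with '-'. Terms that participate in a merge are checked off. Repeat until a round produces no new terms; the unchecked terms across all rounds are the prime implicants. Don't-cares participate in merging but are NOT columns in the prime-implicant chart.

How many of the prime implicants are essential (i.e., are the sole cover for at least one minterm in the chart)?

size-2^0 implicants → 00011(✓)  01010(✓)  01011(✓)  01101(✓)  01111(✓)  10010  11101(✓)
size-2^1 implicants → -1101  0-011  01-11  0101-  011-1
Unchecked terms (primes): -1101, 0-011, 01-11, 0101-, 011-1, 10010
Minterm coverage:
  m3 ⊆ 0-011 [E]
  m10 ⊆ 0101- [E]
  m11 ⊆ 0-011,01-11,0101-
  m13 ⊆ -1101,011-1
  m15 ⊆ 01-11,011-1
  m29 ⊆ -1101 [E]
E = {-1101, 0-011, 0101-}

3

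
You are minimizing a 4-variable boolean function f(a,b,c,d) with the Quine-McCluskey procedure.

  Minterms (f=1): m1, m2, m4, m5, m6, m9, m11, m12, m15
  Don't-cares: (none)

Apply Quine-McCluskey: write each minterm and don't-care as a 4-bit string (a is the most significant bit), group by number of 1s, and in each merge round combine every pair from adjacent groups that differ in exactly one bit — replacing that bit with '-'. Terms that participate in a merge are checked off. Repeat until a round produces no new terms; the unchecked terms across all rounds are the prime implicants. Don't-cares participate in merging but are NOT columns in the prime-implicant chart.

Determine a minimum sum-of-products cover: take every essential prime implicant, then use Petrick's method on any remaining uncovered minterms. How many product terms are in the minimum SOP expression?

size-2^0 implicants → 0001(✓)  0010(✓)  0100(✓)  0101(✓)  0110(✓)  1001(✓)  1011(✓)  1100(✓)  1111(✓)
size-2^1 implicants → -001  -100  0-01  0-10  01-0  010-  1-11  10-1
Unchecked terms (primes): -001, -100, 0-01, 0-10, 01-0, 010-, 1-11, 10-1
Minterm coverage:
  m1 ⊆ -001,0-01
  m2 ⊆ 0-10 [E]
  m4 ⊆ -100,01-0,010-
  m5 ⊆ 0-01,010-
  m6 ⊆ 0-10,01-0
  m9 ⊆ -001,10-1
  m11 ⊆ 1-11,10-1
  m12 ⊆ -100 [E]
  m15 ⊆ 1-11 [E]
E = {-100, 0-10, 1-11}
Petrick residual → -001, 0-01
Cover = b'c'd + bc'd' + a'c'd + a'cd' + acd  |cover|=5

5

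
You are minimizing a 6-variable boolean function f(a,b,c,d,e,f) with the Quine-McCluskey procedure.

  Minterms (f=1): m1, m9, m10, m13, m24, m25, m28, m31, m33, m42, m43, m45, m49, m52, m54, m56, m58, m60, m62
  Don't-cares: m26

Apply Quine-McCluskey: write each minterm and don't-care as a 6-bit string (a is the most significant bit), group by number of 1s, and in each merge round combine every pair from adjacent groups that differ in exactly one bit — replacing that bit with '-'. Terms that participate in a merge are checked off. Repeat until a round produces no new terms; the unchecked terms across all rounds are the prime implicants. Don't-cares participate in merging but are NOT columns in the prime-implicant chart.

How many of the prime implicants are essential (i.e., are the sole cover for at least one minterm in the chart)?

7

[col 0] 000001*, 001001*, 001010*, 001101*, 011000*, 011001*, 011010*, 011100*, 011111, 100001*, 101010*, 101011*, 101101*, 110001*, 110100*, 110110*, 111000*, 111010*, 111100*, 111110*
[col 1] -00001, -01010*, -01101, -11000*, -11010*, -11100*, 0-1001, 0-1010*, 00-001, 001-01, 011-00*, 0110-0*, 01100-, 1-0001, 1-1010*, 10101-, 11-100*, 11-110*, 1101-0*, 111-00*, 111-10*, 1110-0*, 1111-0*
[col 2] --1010, -11-00, -110-0, 11-1-0, 111--0
Prime implicants: --1010, -00001, -01101, -11-00, -110-0, 0-1001, 00-001, 001-01, 01100-, 011111, 1-0001, 10101-, 11-1-0, 111--0
PI chart (minterm → PIs covering it):
  1 | -00001,00-001
  9 | 0-1001,00-001,001-01
  10 | --1010  (sole → essential)
  13 | -01101,001-01
  24 | -11-00,-110-0,01100-
  25 | 0-1001,01100-
  28 | -11-00  (sole → essential)
  31 | 011111  (sole → essential)
  33 | -00001,1-0001
  42 | --1010,10101-
  43 | 10101-  (sole → essential)
  45 | -01101  (sole → essential)
  49 | 1-0001  (sole → essential)
  52 | 11-1-0  (sole → essential)
  54 | 11-1-0  (sole → essential)
  56 | -11-00,-110-0,111--0
  58 | --1010,-110-0,111--0
  60 | -11-00,11-1-0,111--0
  62 | 11-1-0,111--0
Essential prime implicants: --1010, -01101, -11-00, 011111, 1-0001, 10101-, 11-1-0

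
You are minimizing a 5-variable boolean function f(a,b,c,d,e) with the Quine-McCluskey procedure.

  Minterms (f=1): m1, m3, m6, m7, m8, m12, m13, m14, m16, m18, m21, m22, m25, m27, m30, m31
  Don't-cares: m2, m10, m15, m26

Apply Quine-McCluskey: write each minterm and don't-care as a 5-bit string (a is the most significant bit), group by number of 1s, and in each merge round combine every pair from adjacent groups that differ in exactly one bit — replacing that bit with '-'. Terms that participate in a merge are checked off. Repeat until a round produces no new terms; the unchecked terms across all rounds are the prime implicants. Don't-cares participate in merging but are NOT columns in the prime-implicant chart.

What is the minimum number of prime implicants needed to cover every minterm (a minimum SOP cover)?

9

size-2^0 implicants → 00001(✓)  00010(✓)  00011(✓)  00110(✓)  00111(✓)  01000(✓)  01010(✓)  01100(✓)  01101(✓)  01110(✓)  01111(✓)  10000(✓)  10010(✓)  10101  10110(✓)  11001(✓)  11010(✓)  11011(✓)  11110(✓)  11111(✓)
size-2^1 implicants → -0010(✓)  -0110(✓)  -1010(✓)  -1110(✓)  -1111(✓)  0-010(✓)  0-110(✓)  0-111(✓)  00-10(✓)  00-11(✓)  000-1  0001-(✓)  0011-(✓)  01-00(✓)  01-10(✓)  010-0(✓)  011-0(✓)  011-1(✓)  0110-(✓)  0111-(✓)  1-010(✓)  1-110(✓)  10-10(✓)  100-0  11-10(✓)  11-11(✓)  110-1  1101-(✓)  1111-(✓)
size-2^2 implicants → --010(✓)  --110(✓)  -0-10(✓)  -1-10(✓)  -111-  0--10(✓)  0-11-  00-1-  01--0  011--  1--10(✓)  11-1-
size-2^3 implicants → ---10
Unchecked terms (primes): ---10, -111-, 0-11-, 00-1-, 000-1, 01--0, 011--, 100-0, 10101, 11-1-, 110-1
Minterm coverage:
  m1 ⊆ 000-1 [E]
  m3 ⊆ 00-1-,000-1
  m6 ⊆ ---10,0-11-,00-1-
  m7 ⊆ 0-11-,00-1-
  m8 ⊆ 01--0 [E]
  m12 ⊆ 01--0,011--
  m13 ⊆ 011-- [E]
  m14 ⊆ ---10,-111-,0-11-,01--0,011--
  m16 ⊆ 100-0 [E]
  m18 ⊆ ---10,100-0
  m21 ⊆ 10101 [E]
  m22 ⊆ ---10 [E]
  m25 ⊆ 110-1 [E]
  m27 ⊆ 11-1-,110-1
  m30 ⊆ ---10,-111-,11-1-
  m31 ⊆ -111-,11-1-
E = {---10, 000-1, 01--0, 011--, 100-0, 10101, 110-1}
Petrick residual → -111-, 0-11-
Cover = de' + bcd + a'cd + a'b'c'e + a'be' + a'bc + ab'c'e' + ab'cd'e + abc'e  |cover|=9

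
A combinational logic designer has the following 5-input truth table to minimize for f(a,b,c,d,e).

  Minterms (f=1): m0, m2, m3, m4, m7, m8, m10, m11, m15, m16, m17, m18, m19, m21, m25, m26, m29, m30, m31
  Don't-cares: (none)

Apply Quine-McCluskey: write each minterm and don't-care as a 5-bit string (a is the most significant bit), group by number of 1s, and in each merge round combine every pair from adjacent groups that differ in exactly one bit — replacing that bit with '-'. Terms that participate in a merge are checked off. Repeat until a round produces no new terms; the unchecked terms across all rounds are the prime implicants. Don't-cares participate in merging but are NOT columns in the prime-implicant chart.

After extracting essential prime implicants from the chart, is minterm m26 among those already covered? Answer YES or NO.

size-2^0 implicants → 00000(✓)  00010(✓)  00011(✓)  00100(✓)  00111(✓)  01000(✓)  01010(✓)  01011(✓)  01111(✓)  10000(✓)  10001(✓)  10010(✓)  10011(✓)  10101(✓)  11001(✓)  11010(✓)  11101(✓)  11110(✓)  11111(✓)
size-2^1 implicants → -0000(✓)  -0010(✓)  -0011(✓)  -1010(✓)  -1111  0-000(✓)  0-010(✓)  0-011(✓)  0-111(✓)  00-00  00-11(✓)  000-0(✓)  0001-(✓)  01-11(✓)  010-0(✓)  0101-(✓)  1-001(✓)  1-010(✓)  1-101(✓)  10-01(✓)  100-0(✓)  100-1(✓)  1000-(✓)  1001-(✓)  11-01(✓)  11-10  111-1  1111-
size-2^2 implicants → --010  -00-0  -001-  0--11  0-0-0  0-01-  1--01  100--
Unchecked terms (primes): --010, -00-0, -001-, -1111, 0--11, 0-0-0, 0-01-, 00-00, 1--01, 100--, 11-10, 111-1, 1111-
Minterm coverage:
  m0 ⊆ -00-0,0-0-0,00-00
  m2 ⊆ --010,-00-0,-001-,0-0-0,0-01-
  m3 ⊆ -001-,0--11,0-01-
  m4 ⊆ 00-00 [E]
  m7 ⊆ 0--11 [E]
  m8 ⊆ 0-0-0 [E]
  m10 ⊆ --010,0-0-0,0-01-
  m11 ⊆ 0--11,0-01-
  m15 ⊆ -1111,0--11
  m16 ⊆ -00-0,100--
  m17 ⊆ 1--01,100--
  m18 ⊆ --010,-00-0,-001-,100--
  m19 ⊆ -001-,100--
  m21 ⊆ 1--01 [E]
  m25 ⊆ 1--01 [E]
  m26 ⊆ --010,11-10
  m29 ⊆ 1--01,111-1
  m30 ⊆ 11-10,1111-
  m31 ⊆ -1111,111-1,1111-
E = {0--11, 0-0-0, 00-00, 1--01}

NO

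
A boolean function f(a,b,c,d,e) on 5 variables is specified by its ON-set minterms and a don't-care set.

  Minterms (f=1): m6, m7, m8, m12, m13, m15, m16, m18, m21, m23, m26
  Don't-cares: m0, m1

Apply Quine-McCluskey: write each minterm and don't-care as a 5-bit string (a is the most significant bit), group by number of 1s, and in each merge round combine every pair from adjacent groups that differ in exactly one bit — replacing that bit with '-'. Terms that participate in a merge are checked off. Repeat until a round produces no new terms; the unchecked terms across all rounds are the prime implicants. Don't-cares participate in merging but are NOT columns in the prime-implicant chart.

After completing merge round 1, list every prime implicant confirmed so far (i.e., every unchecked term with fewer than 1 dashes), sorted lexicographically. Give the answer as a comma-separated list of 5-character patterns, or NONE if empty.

Round 0: 00000✓ 00001✓ 00110✓ 00111✓ 01000✓ 01100✓ 01101✓ 01111✓ 10000✓ 10010✓ 10101✓ 10111✓ 11010✓
Round 1: -0000 -0111 0-000 0-111 0000- 0011- 01-00 011-1 0110- 1-010 100-0 101-1
PIs = {-0000, -0111, 0-000, 0-111, 0000-, 0011-, 01-00, 011-1, 0110-, 1-010, 100-0, 101-1}

NONE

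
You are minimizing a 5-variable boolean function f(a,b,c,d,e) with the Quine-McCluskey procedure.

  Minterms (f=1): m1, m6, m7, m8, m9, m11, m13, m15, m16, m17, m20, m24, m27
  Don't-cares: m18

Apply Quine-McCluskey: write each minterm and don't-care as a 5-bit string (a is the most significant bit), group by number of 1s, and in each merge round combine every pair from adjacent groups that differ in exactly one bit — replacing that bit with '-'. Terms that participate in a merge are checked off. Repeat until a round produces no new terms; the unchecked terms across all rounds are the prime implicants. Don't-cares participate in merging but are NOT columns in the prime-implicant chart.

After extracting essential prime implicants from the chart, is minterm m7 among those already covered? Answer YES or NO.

YES

size-2^0 implicants → 00001(✓)  00110(✓)  00111(✓)  01000(✓)  01001(✓)  01011(✓)  01101(✓)  01111(✓)  10000(✓)  10001(✓)  10010(✓)  10100(✓)  11000(✓)  11011(✓)
size-2^1 implicants → -0001  -1000  -1011  0-001  0-111  0011-  01-01(✓)  01-11(✓)  010-1(✓)  0100-  011-1(✓)  1-000  10-00  100-0  1000-
size-2^2 implicants → 01--1
Unchecked terms (primes): -0001, -1000, -1011, 0-001, 0-111, 0011-, 01--1, 0100-, 1-000, 10-00, 100-0, 1000-
Minterm coverage:
  m1 ⊆ -0001,0-001
  m6 ⊆ 0011- [E]
  m7 ⊆ 0-111,0011-
  m8 ⊆ -1000,0100-
  m9 ⊆ 0-001,01--1,0100-
  m11 ⊆ -1011,01--1
  m13 ⊆ 01--1 [E]
  m15 ⊆ 0-111,01--1
  m16 ⊆ 1-000,10-00,100-0,1000-
  m17 ⊆ -0001,1000-
  m20 ⊆ 10-00 [E]
  m24 ⊆ -1000,1-000
  m27 ⊆ -1011 [E]
E = {-1011, 0011-, 01--1, 10-00}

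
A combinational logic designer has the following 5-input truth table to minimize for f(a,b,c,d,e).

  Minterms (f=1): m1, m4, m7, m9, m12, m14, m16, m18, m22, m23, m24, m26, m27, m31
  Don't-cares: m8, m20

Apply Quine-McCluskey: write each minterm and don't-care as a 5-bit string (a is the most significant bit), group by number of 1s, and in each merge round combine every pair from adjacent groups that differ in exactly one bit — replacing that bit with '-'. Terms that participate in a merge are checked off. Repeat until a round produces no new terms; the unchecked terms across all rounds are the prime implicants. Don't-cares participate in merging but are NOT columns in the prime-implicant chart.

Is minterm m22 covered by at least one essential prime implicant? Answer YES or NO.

size-2^0 implicants → 00001(✓)  00100(✓)  00111(✓)  01000(✓)  01001(✓)  01100(✓)  01110(✓)  10000(✓)  10010(✓)  10100(✓)  10110(✓)  10111(✓)  11000(✓)  11010(✓)  11011(✓)  11111(✓)
size-2^1 implicants → -0100  -0111  -1000  0-001  0-100  01-00  0100-  011-0  1-000(✓)  1-010(✓)  1-111  10-00(✓)  10-10(✓)  100-0(✓)  101-0(✓)  1011-  11-11  110-0(✓)  1101-
size-2^2 implicants → 1-0-0  10--0
Unchecked terms (primes): -0100, -0111, -1000, 0-001, 0-100, 01-00, 0100-, 011-0, 1-0-0, 1-111, 10--0, 1011-, 11-11, 1101-
Minterm coverage:
  m1 ⊆ 0-001 [E]
  m4 ⊆ -0100,0-100
  m7 ⊆ -0111 [E]
  m9 ⊆ 0-001,0100-
  m12 ⊆ 0-100,01-00,011-0
  m14 ⊆ 011-0 [E]
  m16 ⊆ 1-0-0,10--0
  m18 ⊆ 1-0-0,10--0
  m22 ⊆ 10--0,1011-
  m23 ⊆ -0111,1-111,1011-
  m24 ⊆ -1000,1-0-0
  m26 ⊆ 1-0-0,1101-
  m27 ⊆ 11-11,1101-
  m31 ⊆ 1-111,11-11
E = {-0111, 0-001, 011-0}

NO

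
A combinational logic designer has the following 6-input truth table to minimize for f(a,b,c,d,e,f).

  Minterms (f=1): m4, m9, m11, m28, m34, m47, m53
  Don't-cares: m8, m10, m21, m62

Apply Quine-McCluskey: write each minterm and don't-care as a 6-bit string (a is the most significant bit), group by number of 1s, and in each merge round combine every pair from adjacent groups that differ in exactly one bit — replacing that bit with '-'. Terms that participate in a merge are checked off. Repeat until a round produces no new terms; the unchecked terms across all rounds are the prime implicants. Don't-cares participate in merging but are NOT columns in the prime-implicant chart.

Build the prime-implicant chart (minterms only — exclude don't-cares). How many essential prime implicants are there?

Round 0: 000100 001000✓ 001001✓ 001010✓ 001011✓ 010101✓ 011100 100010 101111 110101✓ 111110
Round 1: -10101 0010-0✓ 0010-1✓ 00100-✓ 00101-✓
Round 2: 0010--
PIs = {-10101, 000100, 0010--, 011100, 100010, 101111, 111110}
Coverage chart:
  m4: 000100 ←essential
  m9: 0010-- ←essential
  m11: 0010-- ←essential
  m28: 011100 ←essential
  m34: 100010 ←essential
  m47: 101111 ←essential
  m53: -10101 ←essential
Essential: -10101, 000100, 0010--, 011100, 100010, 101111

6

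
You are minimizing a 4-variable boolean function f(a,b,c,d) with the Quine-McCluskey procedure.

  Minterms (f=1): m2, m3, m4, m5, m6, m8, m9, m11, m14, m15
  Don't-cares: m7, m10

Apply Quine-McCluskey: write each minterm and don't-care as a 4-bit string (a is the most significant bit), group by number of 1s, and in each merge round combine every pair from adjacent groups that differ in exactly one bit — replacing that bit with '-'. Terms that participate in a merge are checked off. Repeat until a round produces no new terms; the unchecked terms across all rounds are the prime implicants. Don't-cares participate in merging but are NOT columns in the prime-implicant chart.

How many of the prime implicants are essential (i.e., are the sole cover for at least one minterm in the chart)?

size-2^0 implicants → 0010(✓)  0011(✓)  0100(✓)  0101(✓)  0110(✓)  0111(✓)  1000(✓)  1001(✓)  1010(✓)  1011(✓)  1110(✓)  1111(✓)
size-2^1 implicants → -010(✓)  -011(✓)  -110(✓)  -111(✓)  0-10(✓)  0-11(✓)  001-(✓)  01-0(✓)  01-1(✓)  010-(✓)  011-(✓)  1-10(✓)  1-11(✓)  10-0(✓)  10-1(✓)  100-(✓)  101-(✓)  111-(✓)
size-2^2 implicants → --10(✓)  --11(✓)  -01-(✓)  -11-(✓)  0-1-(✓)  01--  1-1-(✓)  10--
size-2^3 implicants → --1-
Unchecked terms (primes): --1-, 01--, 10--
Minterm coverage:
  m2 ⊆ --1- [E]
  m3 ⊆ --1- [E]
  m4 ⊆ 01-- [E]
  m5 ⊆ 01-- [E]
  m6 ⊆ --1-,01--
  m8 ⊆ 10-- [E]
  m9 ⊆ 10-- [E]
  m11 ⊆ --1-,10--
  m14 ⊆ --1- [E]
  m15 ⊆ --1- [E]
E = {--1-, 01--, 10--}

3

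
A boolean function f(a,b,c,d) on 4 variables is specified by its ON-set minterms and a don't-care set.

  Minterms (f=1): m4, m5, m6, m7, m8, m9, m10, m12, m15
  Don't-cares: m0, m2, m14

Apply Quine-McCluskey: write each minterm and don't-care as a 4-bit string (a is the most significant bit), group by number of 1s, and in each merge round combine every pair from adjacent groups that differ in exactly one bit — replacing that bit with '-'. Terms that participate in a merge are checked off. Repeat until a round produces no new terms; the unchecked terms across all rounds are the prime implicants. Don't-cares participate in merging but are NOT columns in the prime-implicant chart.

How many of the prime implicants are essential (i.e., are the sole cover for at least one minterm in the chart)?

4

Round 0: 0000✓ 0010✓ 0100✓ 0101✓ 0110✓ 0111✓ 1000✓ 1001✓ 1010✓ 1100✓ 1110✓ 1111✓
Round 1: -000✓ -010✓ -100✓ -110✓ -111✓ 0-00✓ 0-10✓ 00-0✓ 01-0✓ 01-1✓ 010-✓ 011-✓ 1-00✓ 1-10✓ 10-0✓ 100- 11-0✓ 111-✓
Round 2: --00✓ --10✓ -0-0✓ -1-0✓ -11- 0--0✓ 01-- 1--0✓
Round 3: ---0
PIs = {---0, -11-, 01--, 100-}
Coverage chart:
  m4: ---0,01--
  m5: 01-- ←essential
  m6: ---0,-11-,01--
  m7: -11-,01--
  m8: ---0,100-
  m9: 100- ←essential
  m10: ---0 ←essential
  m12: ---0 ←essential
  m15: -11- ←essential
Essential: ---0, -11-, 01--, 100-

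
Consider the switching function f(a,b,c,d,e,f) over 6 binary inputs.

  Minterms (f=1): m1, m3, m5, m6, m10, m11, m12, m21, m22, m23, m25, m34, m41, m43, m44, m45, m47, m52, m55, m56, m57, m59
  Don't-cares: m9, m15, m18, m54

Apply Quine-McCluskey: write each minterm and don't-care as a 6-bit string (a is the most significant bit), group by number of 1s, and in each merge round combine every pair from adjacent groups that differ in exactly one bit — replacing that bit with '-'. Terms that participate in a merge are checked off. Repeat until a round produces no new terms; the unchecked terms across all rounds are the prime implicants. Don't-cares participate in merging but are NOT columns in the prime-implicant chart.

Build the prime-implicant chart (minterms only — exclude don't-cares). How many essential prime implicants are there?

size-2^0 implicants → 000001(✓)  000011(✓)  000101(✓)  000110(✓)  001001(✓)  001010(✓)  001011(✓)  001100(✓)  001111(✓)  010010(✓)  010101(✓)  010110(✓)  010111(✓)  011001(✓)  100010  101001(✓)  101011(✓)  101100(✓)  101101(✓)  101111(✓)  110100(✓)  110110(✓)  110111(✓)  111000(✓)  111001(✓)  111011(✓)
size-2^1 implicants → -01001(✓)  -01011(✓)  -01100  -01111(✓)  -10110(✓)  -10111(✓)  -11001(✓)  0-0101  0-0110  0-1001(✓)  00-001(✓)  00-011(✓)  000-01  0000-1(✓)  001-11(✓)  0010-1(✓)  00101-  010-10  0101-1  01011-(✓)  1-1001(✓)  1-1011(✓)  101-01(✓)  101-11(✓)  1010-1(✓)  1011-1(✓)  10110-  1101-0  11011-(✓)  1110-1(✓)  11100-
size-2^2 implicants → --1001  -01-11  -010-1  -1011-  00-0-1  1-10-1  101--1
Unchecked terms (primes): --1001, -01-11, -010-1, -01100, -1011-, 0-0101, 0-0110, 00-0-1, 000-01, 00101-, 010-10, 0101-1, 1-10-1, 100010, 101--1, 10110-, 1101-0, 11100-
Minterm coverage:
  m1 ⊆ 00-0-1,000-01
  m3 ⊆ 00-0-1 [E]
  m5 ⊆ 0-0101,000-01
  m6 ⊆ 0-0110 [E]
  m10 ⊆ 00101- [E]
  m11 ⊆ -01-11,-010-1,00-0-1,00101-
  m12 ⊆ -01100 [E]
  m21 ⊆ 0-0101,0101-1
  m22 ⊆ -1011-,0-0110,010-10
  m23 ⊆ -1011-,0101-1
  m25 ⊆ --1001 [E]
  m34 ⊆ 100010 [E]
  m41 ⊆ --1001,-010-1,1-10-1,101--1
  m43 ⊆ -01-11,-010-1,1-10-1,101--1
  m44 ⊆ -01100,10110-
  m45 ⊆ 101--1,10110-
  m47 ⊆ -01-11,101--1
  m52 ⊆ 1101-0 [E]
  m55 ⊆ -1011- [E]
  m56 ⊆ 11100- [E]
  m57 ⊆ --1001,1-10-1,11100-
  m59 ⊆ 1-10-1 [E]
E = {--1001, -01100, -1011-, 0-0110, 00-0-1, 00101-, 1-10-1, 100010, 1101-0, 11100-}

10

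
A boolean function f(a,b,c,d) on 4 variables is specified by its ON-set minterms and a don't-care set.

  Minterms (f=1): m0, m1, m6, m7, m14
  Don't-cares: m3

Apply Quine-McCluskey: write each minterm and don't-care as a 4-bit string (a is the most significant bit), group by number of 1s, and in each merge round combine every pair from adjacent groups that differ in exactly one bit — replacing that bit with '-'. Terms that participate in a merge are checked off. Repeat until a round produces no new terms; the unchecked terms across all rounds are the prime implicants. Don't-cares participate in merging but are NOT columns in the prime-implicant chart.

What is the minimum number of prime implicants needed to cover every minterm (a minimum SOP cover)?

3

size-2^0 implicants → 0000(✓)  0001(✓)  0011(✓)  0110(✓)  0111(✓)  1110(✓)
size-2^1 implicants → -110  0-11  00-1  000-  011-
Unchecked terms (primes): -110, 0-11, 00-1, 000-, 011-
Minterm coverage:
  m0 ⊆ 000- [E]
  m1 ⊆ 00-1,000-
  m6 ⊆ -110,011-
  m7 ⊆ 0-11,011-
  m14 ⊆ -110 [E]
E = {-110, 000-}
Petrick residual → 0-11
Cover = bcd' + a'cd + a'b'c'  |cover|=3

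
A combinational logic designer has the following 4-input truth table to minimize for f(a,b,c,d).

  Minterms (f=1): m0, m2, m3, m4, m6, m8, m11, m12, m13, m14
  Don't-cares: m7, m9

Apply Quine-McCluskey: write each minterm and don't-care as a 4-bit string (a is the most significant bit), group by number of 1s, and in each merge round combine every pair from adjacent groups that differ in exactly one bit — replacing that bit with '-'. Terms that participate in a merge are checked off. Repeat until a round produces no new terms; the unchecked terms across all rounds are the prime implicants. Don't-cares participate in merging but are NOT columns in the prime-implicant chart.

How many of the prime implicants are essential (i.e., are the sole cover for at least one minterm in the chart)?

2

size-2^0 implicants → 0000(✓)  0010(✓)  0011(✓)  0100(✓)  0110(✓)  0111(✓)  1000(✓)  1001(✓)  1011(✓)  1100(✓)  1101(✓)  1110(✓)
size-2^1 implicants → -000(✓)  -011  -100(✓)  -110(✓)  0-00(✓)  0-10(✓)  0-11(✓)  00-0(✓)  001-(✓)  01-0(✓)  011-(✓)  1-00(✓)  1-01(✓)  10-1  100-(✓)  11-0(✓)  110-(✓)
size-2^2 implicants → --00  -1-0  0--0  0-1-  1-0-
Unchecked terms (primes): --00, -011, -1-0, 0--0, 0-1-, 1-0-, 10-1
Minterm coverage:
  m0 ⊆ --00,0--0
  m2 ⊆ 0--0,0-1-
  m3 ⊆ -011,0-1-
  m4 ⊆ --00,-1-0,0--0
  m6 ⊆ -1-0,0--0,0-1-
  m8 ⊆ --00,1-0-
  m11 ⊆ -011,10-1
  m12 ⊆ --00,-1-0,1-0-
  m13 ⊆ 1-0- [E]
  m14 ⊆ -1-0 [E]
E = {-1-0, 1-0-}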